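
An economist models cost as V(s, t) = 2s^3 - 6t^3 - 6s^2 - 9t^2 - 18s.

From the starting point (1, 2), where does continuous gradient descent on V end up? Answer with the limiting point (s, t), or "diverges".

diverges

V is separable, so gradient descent decouples: s follows -∂V/∂s, t follows -∂V/∂t.
∂V/∂s = 6(s - 3)(s + 1); at s=1 this is -24, so s increases.
∂V/∂t = -18t(t + 1); at t=2 this is -108, so t increases.
The t-coordinate has no critical point in that direction and runs off to infinity.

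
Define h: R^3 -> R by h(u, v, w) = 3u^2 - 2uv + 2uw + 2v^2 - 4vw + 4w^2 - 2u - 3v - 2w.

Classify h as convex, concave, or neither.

h is quadratic, so its Hessian is the constant matrix H = [[6, -2, 2], [-2, 4, -4], [2, -4, 8]].
Leading principal minors: 6, 20, 80.
All positive ⇒ H ≻ 0 ⇒ convex.

convex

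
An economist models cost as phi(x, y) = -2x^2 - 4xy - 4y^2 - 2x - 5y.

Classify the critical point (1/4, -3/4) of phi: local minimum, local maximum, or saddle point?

local maximum

The Hessian of phi is constant: H = [[-4, -4], [-4, -8]].
det(H) = (-4)·(-8) − (-4)² = 16.
det(H) > 0 and tr(H) = -12 < 0, so H is negative definite and the point is a local maximum.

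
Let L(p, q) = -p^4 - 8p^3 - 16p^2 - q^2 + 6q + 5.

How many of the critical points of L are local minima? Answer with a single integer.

0

L separates as a function of p plus a function of q, so ∇L=0 decouples.
∂L/∂p = -4p(p + 2)(p + 4) = 0 at p ∈ {-4, -2, 0}; ∂L/∂q = -2(q - 3) = 0 at q ∈ {3}.
The Hessian is diagonal: diag(L_pp, L_qq). Second derivatives: L_pp(-4)=-32, L_pp(-2)=16, L_pp(0)=-32; L_qq(3)=-2.
Local minima occur where both diagonal entries positive: none. Count: 0.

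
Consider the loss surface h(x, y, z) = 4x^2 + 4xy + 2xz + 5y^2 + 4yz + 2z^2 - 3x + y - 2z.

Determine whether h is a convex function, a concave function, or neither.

h is quadratic, so its Hessian is the constant matrix H = [[8, 4, 2], [4, 10, 4], [2, 4, 4]].
Leading principal minors: 8, 64, 152.
All positive ⇒ H ≻ 0 ⇒ convex.

convex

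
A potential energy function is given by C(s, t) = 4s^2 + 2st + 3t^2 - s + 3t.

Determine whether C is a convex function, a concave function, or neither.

convex

C is quadratic, so its Hessian is the constant matrix H = [[8, 2], [2, 6]].
det(H) = 44, tr(H) = 14.
det(H) > 0 and tr(H) > 0, so H is positive definite everywhere: convex.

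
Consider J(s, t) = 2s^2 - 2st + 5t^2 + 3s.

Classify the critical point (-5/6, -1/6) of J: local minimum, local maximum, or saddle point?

The Hessian of J is constant: H = [[4, -2], [-2, 10]].
det(H) = 4·10 − (-2)² = 36.
det(H) > 0 and tr(H) = 14 > 0, so H is positive definite and the point is a local minimum.

local minimum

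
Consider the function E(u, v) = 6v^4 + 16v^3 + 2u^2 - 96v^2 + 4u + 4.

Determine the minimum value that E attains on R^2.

-1022

E(u,v) separates as P(u) + Q(v) + 4, so its minimum is min P + min Q + 4.
P'(u) = 4u + 4 vanishes at u ∈ {-1}; Q'(v) = 24v(v - 2)(v + 4) vanishes at v ∈ {-4, 0, 2}.
Local minima of P (where P''>0): P(-1)=-2. Local minima of Q: Q(-4)=-1024, Q(2)=-160.
So the global minimum of E is P(-1) + Q(-4) + 4 = -2 − 1024 + 4 = -1022, attained at (-1, -4).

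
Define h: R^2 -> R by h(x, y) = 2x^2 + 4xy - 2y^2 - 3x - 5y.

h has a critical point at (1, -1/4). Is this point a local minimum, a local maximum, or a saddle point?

The Hessian of h is constant: H = [[4, 4], [4, -4]].
det(H) = 4·(-4) − 4² = -32.
Since det(H) < 0, H is indefinite and the critical point is a saddle point.

saddle point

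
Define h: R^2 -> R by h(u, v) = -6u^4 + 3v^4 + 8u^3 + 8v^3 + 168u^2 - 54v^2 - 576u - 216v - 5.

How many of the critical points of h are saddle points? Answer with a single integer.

5

h separates as a function of u plus a function of v, so ∇h=0 decouples.
∂h/∂u = -24(u - 3)(u - 2)(u + 4) = 0 at u ∈ {-4, 2, 3}; ∂h/∂v = 12(v - 3)(v + 2)(v + 3) = 0 at v ∈ {-3, -2, 3}.
The Hessian is diagonal: diag(h_uu, h_vv). Second derivatives: h_uu(-4)=-1008, h_uu(2)=144, h_uu(3)=-168; h_vv(-3)=72, h_vv(-2)=-60, h_vv(3)=360.
Saddle points occur where the two diagonal entries have opposite signs: (-4, -3), (-4, 3), (2, -2), (3, -3), (3, 3). Count: 5.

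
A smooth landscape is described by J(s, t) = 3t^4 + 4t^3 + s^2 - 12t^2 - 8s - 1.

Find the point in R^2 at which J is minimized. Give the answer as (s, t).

(4, -2)

J(s,t) separates as P(s) + Q(t) − 1, so its minimum is min P + min Q − 1.
P'(s) = 2s - 8 vanishes at s ∈ {4}; Q'(t) = 12t(t - 1)(t + 2) vanishes at t ∈ {-2, 0, 1}.
Local minima of P (where P''>0): P(4)=-16. Local minima of Q: Q(-2)=-32, Q(1)=-5.
So the global minimum of J is P(4) + Q(-2) − 1 = -16 − 32 − 1 = -49, attained at (4, -2).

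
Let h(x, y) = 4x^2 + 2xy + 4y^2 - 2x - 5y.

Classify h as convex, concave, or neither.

h is quadratic, so its Hessian is the constant matrix H = [[8, 2], [2, 8]].
det(H) = 60, tr(H) = 16.
det(H) > 0 and tr(H) > 0, so H is positive definite everywhere: convex.

convex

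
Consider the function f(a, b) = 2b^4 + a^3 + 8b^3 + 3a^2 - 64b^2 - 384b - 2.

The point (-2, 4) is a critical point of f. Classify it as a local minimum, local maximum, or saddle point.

The mixed partial ∂²f/∂a∂b is 0, so the Hessian at any point is diag(f_aa, f_bb) = diag(6(a + 1), 8(3b^2 + 6b - 16)).
At (-2, 4): H = diag(-6, 448).
The eigenvalues have opposite signs, so H is indefinite: a saddle point.

saddle point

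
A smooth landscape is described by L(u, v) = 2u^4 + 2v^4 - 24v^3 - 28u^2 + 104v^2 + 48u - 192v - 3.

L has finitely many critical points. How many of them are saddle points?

4

L separates as a function of u plus a function of v, so ∇L=0 decouples.
∂L/∂u = 8(u - 2)(u - 1)(u + 3) = 0 at u ∈ {-3, 1, 2}; ∂L/∂v = 8(v - 4)(v - 3)(v - 2) = 0 at v ∈ {2, 3, 4}.
The Hessian is diagonal: diag(L_uu, L_vv). Second derivatives: L_uu(-3)=160, L_uu(1)=-32, L_uu(2)=40; L_vv(2)=16, L_vv(3)=-8, L_vv(4)=16.
Saddle points occur where the two diagonal entries have opposite signs: (-3, 3), (1, 2), (1, 4), (2, 3). Count: 4.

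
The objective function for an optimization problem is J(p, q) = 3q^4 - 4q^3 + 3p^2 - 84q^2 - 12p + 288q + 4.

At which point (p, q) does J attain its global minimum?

J(p,q) separates as A(p) + B(q) + 4, so its minimum is min A + min B + 4.
A'(p) = 6p - 12 vanishes at p ∈ {2}; B'(q) = 12(q - 3)(q - 2)(q + 4) vanishes at q ∈ {-4, 2, 3}.
Local minima of A (where A''>0): A(2)=-12. Local minima of B: B(-4)=-1472, B(3)=243.
So the global minimum of J is A(2) + B(-4) + 4 = -12 − 1472 + 4 = -1480, attained at (2, -4).

(2, -4)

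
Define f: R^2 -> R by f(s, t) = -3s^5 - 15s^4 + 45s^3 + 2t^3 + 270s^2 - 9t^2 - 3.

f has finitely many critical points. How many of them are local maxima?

f separates as a function of s plus a function of t, so ∇f=0 decouples.
∂f/∂s = -15s(s - 3)(s + 3)(s + 4) = 0 at s ∈ {-4, -3, 0, 3}; ∂f/∂t = 6t(t - 3) = 0 at t ∈ {0, 3}.
The Hessian is diagonal: diag(f_ss, f_tt). Second derivatives: f_ss(-4)=420, f_ss(-3)=-270, f_ss(0)=540, f_ss(3)=-1890; f_tt(0)=-18, f_tt(3)=18.
Local maxima occur where both diagonal entries negative: (-3, 0), (3, 0). Count: 2.

2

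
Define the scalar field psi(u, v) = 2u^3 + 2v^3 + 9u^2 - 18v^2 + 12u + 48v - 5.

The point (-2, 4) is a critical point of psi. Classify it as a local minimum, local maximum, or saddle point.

saddle point

The mixed partial ∂²psi/∂u∂v is 0, so the Hessian at any point is diag(psi_uu, psi_vv) = diag(6(2u + 3), 12(v - 3)).
At (-2, 4): H = diag(-6, 12).
The eigenvalues have opposite signs, so H is indefinite: a saddle point.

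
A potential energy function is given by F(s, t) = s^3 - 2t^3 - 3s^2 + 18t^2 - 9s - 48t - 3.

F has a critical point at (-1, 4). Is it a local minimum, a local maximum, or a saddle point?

The mixed partial ∂²F/∂s∂t is 0, so the Hessian at any point is diag(F_ss, F_tt) = diag(6(s - 1), 12(-t + 3)).
At (-1, 4): H = diag(-12, -12).
Both eigenvalues are negative, so H is negative definite: a local maximum.

local maximum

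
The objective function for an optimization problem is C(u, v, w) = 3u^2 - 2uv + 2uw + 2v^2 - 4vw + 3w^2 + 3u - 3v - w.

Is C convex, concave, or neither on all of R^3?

convex

C is quadratic, so its Hessian is the constant matrix H = [[6, -2, 2], [-2, 4, -4], [2, -4, 6]].
Leading principal minors: 6, 20, 40.
All positive ⇒ H ≻ 0 ⇒ convex.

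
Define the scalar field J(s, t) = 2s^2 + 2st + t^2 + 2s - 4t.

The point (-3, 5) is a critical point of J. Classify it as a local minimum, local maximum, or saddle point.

local minimum

The Hessian of J is constant: H = [[4, 2], [2, 2]].
det(H) = 4·2 − 2² = 4.
det(H) > 0 and tr(H) = 6 > 0, so H is positive definite and the point is a local minimum.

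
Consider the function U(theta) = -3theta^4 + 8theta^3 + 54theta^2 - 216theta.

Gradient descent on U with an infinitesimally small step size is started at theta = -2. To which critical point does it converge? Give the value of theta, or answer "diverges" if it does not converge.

U'(theta) = -12(theta - 3)(theta - 2)(theta + 3), so U'(-2) = -240.
Gradient descent moves in the -U' direction, i.e. theta is increasing.
The nearest critical point in that direction is theta = 2, where U'' = 60 > 0 (a local minimum). The iterate converges there.

2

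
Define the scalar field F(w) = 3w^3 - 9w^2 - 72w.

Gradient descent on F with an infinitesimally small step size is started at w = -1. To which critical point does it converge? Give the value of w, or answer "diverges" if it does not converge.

F'(w) = 9(w - 4)(w + 2), so F'(-1) = -45.
Gradient descent moves in the -F' direction, i.e. w is increasing.
The nearest critical point in that direction is w = 4, where F'' = 54 > 0 (a local minimum). The iterate converges there.

4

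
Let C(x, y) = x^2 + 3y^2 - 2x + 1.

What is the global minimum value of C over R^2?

C(x,y) separates as P(x) + Q(y) + 1, so its minimum is min P + min Q + 1.
P'(x) = 2x - 2 vanishes at x ∈ {1}; Q'(y) = 6y vanishes at y ∈ {0}.
Local minima of P (where P''>0): P(1)=-1. Local minima of Q: Q(0)=0.
So the global minimum of C is P(1) + Q(0) + 1 = -1 + 0 + 1 = 0, attained at (1, 0).

0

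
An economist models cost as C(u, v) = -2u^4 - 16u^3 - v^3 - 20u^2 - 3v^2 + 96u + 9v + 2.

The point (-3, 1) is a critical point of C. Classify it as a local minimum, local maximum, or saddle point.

The mixed partial ∂²C/∂u∂v is 0, so the Hessian at any point is diag(C_uu, C_vv) = diag(-8(3u^2 + 12u + 5), -6(v + 1)).
At (-3, 1): H = diag(32, -12).
The eigenvalues have opposite signs, so H is indefinite: a saddle point.

saddle point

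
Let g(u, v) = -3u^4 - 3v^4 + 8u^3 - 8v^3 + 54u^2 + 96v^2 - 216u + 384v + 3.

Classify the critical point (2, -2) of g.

The mixed partial ∂²g/∂u∂v is 0, so the Hessian at any point is diag(g_uu, g_vv) = diag(12(-3u^2 + 4u + 9), 12(-3v^2 - 4v + 16)).
At (2, -2): H = diag(60, 144).
Both eigenvalues are positive, so H is positive definite: a local minimum.

local minimum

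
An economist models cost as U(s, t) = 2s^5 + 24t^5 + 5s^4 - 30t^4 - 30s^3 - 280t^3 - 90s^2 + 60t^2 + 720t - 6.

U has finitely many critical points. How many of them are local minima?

4

U separates as a function of s plus a function of t, so ∇U=0 decouples.
∂U/∂s = 10s(s - 3)(s + 2)(s + 3) = 0 at s ∈ {-3, -2, 0, 3}; ∂U/∂t = 120(t - 3)(t - 1)(t + 1)(t + 2) = 0 at t ∈ {-2, -1, 1, 3}.
The Hessian is diagonal: diag(U_ss, U_tt). Second derivatives: U_ss(-3)=-180, U_ss(-2)=100, U_ss(0)=-180, U_ss(3)=900; U_tt(-2)=-1800, U_tt(-1)=960, U_tt(1)=-1440, U_tt(3)=4800.
Local minima occur where both diagonal entries positive: (-2, -1), (-2, 3), (3, -1), (3, 3). Count: 4.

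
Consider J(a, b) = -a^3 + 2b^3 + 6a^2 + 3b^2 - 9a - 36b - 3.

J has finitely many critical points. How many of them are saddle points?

2

J separates as a function of a plus a function of b, so ∇J=0 decouples.
∂J/∂a = -3(a - 3)(a - 1) = 0 at a ∈ {1, 3}; ∂J/∂b = 6(b - 2)(b + 3) = 0 at b ∈ {-3, 2}.
The Hessian is diagonal: diag(J_aa, J_bb). Second derivatives: J_aa(1)=6, J_aa(3)=-6; J_bb(-3)=-30, J_bb(2)=30.
Saddle points occur where the two diagonal entries have opposite signs: (1, -3), (3, 2). Count: 2.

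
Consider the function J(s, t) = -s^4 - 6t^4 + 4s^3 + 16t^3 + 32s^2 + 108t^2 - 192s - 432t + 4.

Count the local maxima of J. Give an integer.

J separates as a function of s plus a function of t, so ∇J=0 decouples.
∂J/∂s = -4(s - 4)(s - 3)(s + 4) = 0 at s ∈ {-4, 3, 4}; ∂J/∂t = -24(t - 3)(t - 2)(t + 3) = 0 at t ∈ {-3, 2, 3}.
The Hessian is diagonal: diag(J_ss, J_tt). Second derivatives: J_ss(-4)=-224, J_ss(3)=28, J_ss(4)=-32; J_tt(-3)=-720, J_tt(2)=120, J_tt(3)=-144.
Local maxima occur where both diagonal entries negative: (-4, -3), (-4, 3), (4, -3), (4, 3). Count: 4.

4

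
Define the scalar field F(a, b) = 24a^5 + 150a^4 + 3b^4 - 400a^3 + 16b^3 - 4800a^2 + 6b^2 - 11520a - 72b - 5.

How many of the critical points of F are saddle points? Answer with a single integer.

F separates as a function of a plus a function of b, so ∇F=0 decouples.
∂F/∂a = 120(a - 4)(a + 2)(a + 3)(a + 4) = 0 at a ∈ {-4, -3, -2, 4}; ∂F/∂b = 12(b - 1)(b + 2)(b + 3) = 0 at b ∈ {-3, -2, 1}.
The Hessian is diagonal: diag(F_aa, F_bb). Second derivatives: F_aa(-4)=-1920, F_aa(-3)=840, F_aa(-2)=-1440, F_aa(4)=40320; F_bb(-3)=48, F_bb(-2)=-36, F_bb(1)=144.
Saddle points occur where the two diagonal entries have opposite signs: (-4, -3), (-4, 1), (-3, -2), (-2, -3), (-2, 1), (4, -2). Count: 6.

6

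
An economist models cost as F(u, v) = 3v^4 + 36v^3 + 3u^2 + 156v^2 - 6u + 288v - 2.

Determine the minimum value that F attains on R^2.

F(u,v) separates as P(u) + Q(v) − 2, so its minimum is min P + min Q − 2.
P'(u) = 6u - 6 vanishes at u ∈ {1}; Q'(v) = 12(v + 2)(v + 3)(v + 4) vanishes at v ∈ {-4, -3, -2}.
Local minima of P (where P''>0): P(1)=-3. Local minima of Q: Q(-4)=-192, Q(-2)=-192.
So the global minimum of F is P(1) + Q(-4) − 2 = -3 − 192 − 2 = -197, attained at (1, -4).

-197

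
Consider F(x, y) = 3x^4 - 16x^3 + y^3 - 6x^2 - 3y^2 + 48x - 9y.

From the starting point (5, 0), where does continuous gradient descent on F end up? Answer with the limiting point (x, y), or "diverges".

F is separable, so gradient descent decouples: x follows -∂F/∂x, y follows -∂F/∂y.
∂F/∂x = 12(x - 4)(x - 1)(x + 1); at x=5 this is 288, so x decreases.
∂F/∂y = 3(y - 3)(y + 1); at y=0 this is -9, so y increases.
x converges to its nearest critical value 4 (a local min of the x-part); y converges to 3. The iterate converges to (4, 3).

(4, 3)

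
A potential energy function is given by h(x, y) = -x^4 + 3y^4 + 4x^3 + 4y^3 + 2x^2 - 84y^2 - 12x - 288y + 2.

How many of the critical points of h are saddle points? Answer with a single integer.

h separates as a function of x plus a function of y, so ∇h=0 decouples.
∂h/∂x = -4(x - 3)(x - 1)(x + 1) = 0 at x ∈ {-1, 1, 3}; ∂h/∂y = 12(y - 4)(y + 2)(y + 3) = 0 at y ∈ {-3, -2, 4}.
The Hessian is diagonal: diag(h_xx, h_yy). Second derivatives: h_xx(-1)=-32, h_xx(1)=16, h_xx(3)=-32; h_yy(-3)=84, h_yy(-2)=-72, h_yy(4)=504.
Saddle points occur where the two diagonal entries have opposite signs: (-1, -3), (-1, 4), (1, -2), (3, -3), (3, 4). Count: 5.

5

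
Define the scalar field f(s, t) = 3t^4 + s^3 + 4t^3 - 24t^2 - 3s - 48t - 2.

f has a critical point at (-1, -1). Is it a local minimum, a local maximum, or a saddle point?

The mixed partial ∂²f/∂s∂t is 0, so the Hessian at any point is diag(f_ss, f_tt) = diag(6s, 12(3t^2 + 2t - 4)).
At (-1, -1): H = diag(-6, -36).
Both eigenvalues are negative, so H is negative definite: a local maximum.

local maximum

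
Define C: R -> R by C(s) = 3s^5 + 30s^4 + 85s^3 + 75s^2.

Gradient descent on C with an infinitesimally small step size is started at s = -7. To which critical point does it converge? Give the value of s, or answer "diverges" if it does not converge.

C'(s) = 15s(s + 1)(s + 2)(s + 5), so C'(-7) = 6300.
Gradient descent moves in the -C' direction, i.e. s is decreasing.
There is no critical point below s=-7, and C' keeps the same sign, so the iterate runs off to −∞.

diverges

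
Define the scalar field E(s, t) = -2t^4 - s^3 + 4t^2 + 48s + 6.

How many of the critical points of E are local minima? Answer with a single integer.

1

E separates as a function of s plus a function of t, so ∇E=0 decouples.
∂E/∂s = -3(s - 4)(s + 4) = 0 at s ∈ {-4, 4}; ∂E/∂t = -8t(t - 1)(t + 1) = 0 at t ∈ {-1, 0, 1}.
The Hessian is diagonal: diag(E_ss, E_tt). Second derivatives: E_ss(-4)=24, E_ss(4)=-24; E_tt(-1)=-16, E_tt(0)=8, E_tt(1)=-16.
Local minima occur where both diagonal entries positive: (-4, 0). Count: 1.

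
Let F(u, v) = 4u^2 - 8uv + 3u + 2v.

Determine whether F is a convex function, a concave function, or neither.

F is quadratic, so its Hessian is the constant matrix H = [[8, -8], [-8, 0]].
det(H) = -64, tr(H) = 8.
det(H) < 0, so H is indefinite: neither convex nor concave.

neither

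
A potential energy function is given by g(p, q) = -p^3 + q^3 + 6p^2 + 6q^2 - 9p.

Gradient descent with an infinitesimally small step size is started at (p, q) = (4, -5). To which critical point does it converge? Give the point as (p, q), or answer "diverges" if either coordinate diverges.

diverges

g is separable, so gradient descent decouples: p follows -∂g/∂p, q follows -∂g/∂q.
∂g/∂p = -3(p - 3)(p - 1); at p=4 this is -9, so p increases.
∂g/∂q = 3q(q + 4); at q=-5 this is 15, so q decreases.
The p-coordinate has no critical point in that direction and runs off to infinity.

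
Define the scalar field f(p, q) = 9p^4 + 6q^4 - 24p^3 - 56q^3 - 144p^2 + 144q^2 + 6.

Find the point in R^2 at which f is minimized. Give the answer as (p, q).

f(p,q) separates as A(p) + B(q) + 6, so its minimum is min A + min B + 6.
A'(p) = 36p(p - 4)(p + 2) vanishes at p ∈ {-2, 0, 4}; B'(q) = 24q(q - 4)(q - 3) vanishes at q ∈ {0, 3, 4}.
Local minima of A (where A''>0): A(-2)=-240, A(4)=-1536. Local minima of B: B(0)=0, B(4)=256.
So the global minimum of f is A(4) + B(0) + 6 = -1536 + 0 + 6 = -1530, attained at (4, 0).

(4, 0)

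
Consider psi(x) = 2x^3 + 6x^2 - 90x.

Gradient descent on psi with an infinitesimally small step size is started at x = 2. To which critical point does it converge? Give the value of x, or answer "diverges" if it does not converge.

psi'(x) = 6(x - 3)(x + 5), so psi'(2) = -42.
Gradient descent moves in the -psi' direction, i.e. x is increasing.
The nearest critical point in that direction is x = 3, where psi'' = 48 > 0 (a local minimum). The iterate converges there.

3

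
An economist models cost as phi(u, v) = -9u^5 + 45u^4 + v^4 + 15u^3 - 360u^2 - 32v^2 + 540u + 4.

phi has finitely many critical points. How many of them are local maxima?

2

phi separates as a function of u plus a function of v, so ∇phi=0 decouples.
∂phi/∂u = -45(u - 3)(u - 2)(u - 1)(u + 2) = 0 at u ∈ {-2, 1, 2, 3}; ∂phi/∂v = 4v(v - 4)(v + 4) = 0 at v ∈ {-4, 0, 4}.
The Hessian is diagonal: diag(phi_uu, phi_vv). Second derivatives: phi_uu(-2)=2700, phi_uu(1)=-270, phi_uu(2)=180, phi_uu(3)=-450; phi_vv(-4)=128, phi_vv(0)=-64, phi_vv(4)=128.
Local maxima occur where both diagonal entries negative: (1, 0), (3, 0). Count: 2.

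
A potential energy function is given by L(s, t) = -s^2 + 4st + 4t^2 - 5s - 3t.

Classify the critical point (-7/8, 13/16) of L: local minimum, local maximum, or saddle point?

saddle point

The Hessian of L is constant: H = [[-2, 4], [4, 8]].
det(H) = (-2)·8 − 4² = -32.
Since det(H) < 0, H is indefinite and the critical point is a saddle point.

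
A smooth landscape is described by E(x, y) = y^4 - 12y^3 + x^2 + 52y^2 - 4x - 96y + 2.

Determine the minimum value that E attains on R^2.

-66

E(x,y) separates as P(x) + Q(y) + 2, so its minimum is min P + min Q + 2.
P'(x) = 2x - 4 vanishes at x ∈ {2}; Q'(y) = 4(y - 4)(y - 3)(y - 2) vanishes at y ∈ {2, 3, 4}.
Local minima of P (where P''>0): P(2)=-4. Local minima of Q: Q(2)=-64, Q(4)=-64.
So the global minimum of E is P(2) + Q(2) + 2 = -4 − 64 + 2 = -66, attained at (2, 2).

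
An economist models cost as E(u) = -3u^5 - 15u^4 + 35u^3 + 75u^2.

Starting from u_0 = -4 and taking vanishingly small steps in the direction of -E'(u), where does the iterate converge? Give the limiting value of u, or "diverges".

E'(u) = -15u(u - 2)(u + 1)(u + 5), so E'(-4) = 1080.
Gradient descent moves in the -E' direction, i.e. u is decreasing.
The nearest critical point in that direction is u = -5, where E'' = 2100 > 0 (a local minimum). The iterate converges there.

-5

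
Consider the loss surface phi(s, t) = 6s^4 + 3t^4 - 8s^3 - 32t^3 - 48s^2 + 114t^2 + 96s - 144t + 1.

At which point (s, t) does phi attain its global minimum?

(-2, 1)

phi(s,t) separates as P(s) + Q(t) + 1, so its minimum is min P + min Q + 1.
P'(s) = 24(s - 2)(s - 1)(s + 2) vanishes at s ∈ {-2, 1, 2}; Q'(t) = 12(t - 4)(t - 3)(t - 1) vanishes at t ∈ {1, 3, 4}.
Local minima of P (where P''>0): P(-2)=-224, P(2)=32. Local minima of Q: Q(1)=-59, Q(4)=-32.
So the global minimum of phi is P(-2) + Q(1) + 1 = -224 − 59 + 1 = -282, attained at (-2, 1).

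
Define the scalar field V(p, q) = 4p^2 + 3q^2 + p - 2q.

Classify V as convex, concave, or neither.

V is quadratic, so its Hessian is the constant matrix H = [[8, 0], [0, 6]].
det(H) = 48, tr(H) = 14.
det(H) > 0 and tr(H) > 0, so H is positive definite everywhere: convex.

convex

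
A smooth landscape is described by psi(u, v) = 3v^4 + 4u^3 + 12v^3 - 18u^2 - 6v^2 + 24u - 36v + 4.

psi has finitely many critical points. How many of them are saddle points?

psi separates as a function of u plus a function of v, so ∇psi=0 decouples.
∂psi/∂u = 12(u - 2)(u - 1) = 0 at u ∈ {1, 2}; ∂psi/∂v = 12(v - 1)(v + 1)(v + 3) = 0 at v ∈ {-3, -1, 1}.
The Hessian is diagonal: diag(psi_uu, psi_vv). Second derivatives: psi_uu(1)=-12, psi_uu(2)=12; psi_vv(-3)=96, psi_vv(-1)=-48, psi_vv(1)=96.
Saddle points occur where the two diagonal entries have opposite signs: (1, -3), (1, 1), (2, -1). Count: 3.

3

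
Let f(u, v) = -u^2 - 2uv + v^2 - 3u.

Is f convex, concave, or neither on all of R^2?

neither

f is quadratic, so its Hessian is the constant matrix H = [[-2, -2], [-2, 2]].
det(H) = -8, tr(H) = 0.
det(H) < 0, so H is indefinite: neither convex nor concave.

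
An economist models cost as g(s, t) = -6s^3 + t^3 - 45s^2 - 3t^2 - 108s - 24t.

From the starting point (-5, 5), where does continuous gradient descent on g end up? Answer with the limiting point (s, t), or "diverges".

g is separable, so gradient descent decouples: s follows -∂g/∂s, t follows -∂g/∂t.
∂g/∂s = -18(s + 2)(s + 3); at s=-5 this is -108, so s increases.
∂g/∂t = 3(t - 4)(t + 2); at t=5 this is 21, so t decreases.
s converges to its nearest critical value -3 (a local min of the s-part); t converges to 4. The iterate converges to (-3, 4).

(-3, 4)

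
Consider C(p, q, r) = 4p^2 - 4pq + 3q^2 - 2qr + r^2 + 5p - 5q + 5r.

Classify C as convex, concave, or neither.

C is quadratic, so its Hessian is the constant matrix H = [[8, -4, 0], [-4, 6, -2], [0, -2, 2]].
Leading principal minors: 8, 32, 32.
All positive ⇒ H ≻ 0 ⇒ convex.

convex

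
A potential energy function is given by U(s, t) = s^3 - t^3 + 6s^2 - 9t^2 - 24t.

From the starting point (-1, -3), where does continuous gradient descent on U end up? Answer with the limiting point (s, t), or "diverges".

(0, -4)

U is separable, so gradient descent decouples: s follows -∂U/∂s, t follows -∂U/∂t.
∂U/∂s = 3s(s + 4); at s=-1 this is -9, so s increases.
∂U/∂t = -3(t + 2)(t + 4); at t=-3 this is 3, so t decreases.
s converges to its nearest critical value 0 (a local min of the s-part); t converges to -4. The iterate converges to (0, -4).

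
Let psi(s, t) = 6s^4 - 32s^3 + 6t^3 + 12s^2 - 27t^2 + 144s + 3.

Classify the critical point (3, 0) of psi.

The mixed partial ∂²psi/∂s∂t is 0, so the Hessian at any point is diag(psi_ss, psi_tt) = diag(24(3s^2 - 8s + 1), 18(2t - 3)).
At (3, 0): H = diag(96, -54).
The eigenvalues have opposite signs, so H is indefinite: a saddle point.

saddle point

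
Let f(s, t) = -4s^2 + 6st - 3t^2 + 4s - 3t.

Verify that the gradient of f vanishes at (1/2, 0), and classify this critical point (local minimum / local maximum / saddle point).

local maximum

∇f = (-8s + 6t + 4, 6s - 6t - 3); substituting (1/2, 0) gives ∇f = (0, 0), so (1/2, 0) is indeed a critical point.
The Hessian of f is constant: H = [[-8, 6], [6, -6]].
det(H) = (-8)·(-6) − 6² = 12.
det(H) > 0 and tr(H) = -14 < 0, so H is negative definite and the point is a local maximum.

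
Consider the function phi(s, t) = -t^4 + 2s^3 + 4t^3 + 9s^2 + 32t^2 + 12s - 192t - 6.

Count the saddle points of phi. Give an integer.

3

phi separates as a function of s plus a function of t, so ∇phi=0 decouples.
∂phi/∂s = 6(s + 1)(s + 2) = 0 at s ∈ {-2, -1}; ∂phi/∂t = -4(t - 4)(t - 3)(t + 4) = 0 at t ∈ {-4, 3, 4}.
The Hessian is diagonal: diag(phi_ss, phi_tt). Second derivatives: phi_ss(-2)=-6, phi_ss(-1)=6; phi_tt(-4)=-224, phi_tt(3)=28, phi_tt(4)=-32.
Saddle points occur where the two diagonal entries have opposite signs: (-2, 3), (-1, -4), (-1, 4). Count: 3.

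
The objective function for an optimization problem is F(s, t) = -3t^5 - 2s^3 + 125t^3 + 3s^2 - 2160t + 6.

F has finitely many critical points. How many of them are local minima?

2

F separates as a function of s plus a function of t, so ∇F=0 decouples.
∂F/∂s = -6s(s - 1) = 0 at s ∈ {0, 1}; ∂F/∂t = -15(t - 4)(t - 3)(t + 3)(t + 4) = 0 at t ∈ {-4, -3, 3, 4}.
The Hessian is diagonal: diag(F_ss, F_tt). Second derivatives: F_ss(0)=6, F_ss(1)=-6; F_tt(-4)=840, F_tt(-3)=-630, F_tt(3)=630, F_tt(4)=-840.
Local minima occur where both diagonal entries positive: (0, -4), (0, 3). Count: 2.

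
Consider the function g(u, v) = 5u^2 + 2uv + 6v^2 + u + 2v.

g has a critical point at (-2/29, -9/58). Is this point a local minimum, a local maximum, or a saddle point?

The Hessian of g is constant: H = [[10, 2], [2, 12]].
det(H) = 10·12 − 2² = 116.
det(H) > 0 and tr(H) = 22 > 0, so H is positive definite and the point is a local minimum.

local minimum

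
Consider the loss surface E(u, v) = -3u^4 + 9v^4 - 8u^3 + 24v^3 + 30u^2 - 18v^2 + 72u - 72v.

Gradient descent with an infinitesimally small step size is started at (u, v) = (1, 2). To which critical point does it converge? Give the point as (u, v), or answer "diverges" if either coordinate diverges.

(-1, 1)

E is separable, so gradient descent decouples: u follows -∂E/∂u, v follows -∂E/∂v.
∂E/∂u = -12(u - 2)(u + 1)(u + 3); at u=1 this is 96, so u decreases.
∂E/∂v = 36(v - 1)(v + 1)(v + 2); at v=2 this is 432, so v decreases.
u converges to its nearest critical value -1 (a local min of the u-part); v converges to 1. The iterate converges to (-1, 1).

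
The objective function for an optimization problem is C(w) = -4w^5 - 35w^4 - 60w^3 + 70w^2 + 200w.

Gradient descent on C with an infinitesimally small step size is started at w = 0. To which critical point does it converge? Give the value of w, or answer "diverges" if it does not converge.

C'(w) = -20(w - 1)(w + 1)(w + 2)(w + 5), so C'(0) = 200.
Gradient descent moves in the -C' direction, i.e. w is decreasing.
The nearest critical point in that direction is w = -1, where C'' = 160 > 0 (a local minimum). The iterate converges there.

-1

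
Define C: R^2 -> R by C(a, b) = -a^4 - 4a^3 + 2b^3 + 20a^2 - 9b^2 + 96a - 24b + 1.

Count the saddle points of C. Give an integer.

3

C separates as a function of a plus a function of b, so ∇C=0 decouples.
∂C/∂a = -4(a - 3)(a + 2)(a + 4) = 0 at a ∈ {-4, -2, 3}; ∂C/∂b = 6(b - 4)(b + 1) = 0 at b ∈ {-1, 4}.
The Hessian is diagonal: diag(C_aa, C_bb). Second derivatives: C_aa(-4)=-56, C_aa(-2)=40, C_aa(3)=-140; C_bb(-1)=-30, C_bb(4)=30.
Saddle points occur where the two diagonal entries have opposite signs: (-4, 4), (-2, -1), (3, 4). Count: 3.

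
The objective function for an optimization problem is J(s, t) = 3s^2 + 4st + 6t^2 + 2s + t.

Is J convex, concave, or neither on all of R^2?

J is quadratic, so its Hessian is the constant matrix H = [[6, 4], [4, 12]].
det(H) = 56, tr(H) = 18.
det(H) > 0 and tr(H) > 0, so H is positive definite everywhere: convex.

convex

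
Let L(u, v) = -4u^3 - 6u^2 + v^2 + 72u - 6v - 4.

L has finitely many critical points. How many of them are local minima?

L separates as a function of u plus a function of v, so ∇L=0 decouples.
∂L/∂u = -12(u - 2)(u + 3) = 0 at u ∈ {-3, 2}; ∂L/∂v = 2(v - 3) = 0 at v ∈ {3}.
The Hessian is diagonal: diag(L_uu, L_vv). Second derivatives: L_uu(-3)=60, L_uu(2)=-60; L_vv(3)=2.
Local minima occur where both diagonal entries positive: (-3, 3). Count: 1.

1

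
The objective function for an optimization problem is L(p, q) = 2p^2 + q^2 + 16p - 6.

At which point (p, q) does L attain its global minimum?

(-4, 0)

L(p,q) separates as A(p) + B(q) − 6, so its minimum is min A + min B − 6.
A'(p) = 4p + 16 vanishes at p ∈ {-4}; B'(q) = 2q vanishes at q ∈ {0}.
Local minima of A (where A''>0): A(-4)=-32. Local minima of B: B(0)=0.
So the global minimum of L is A(-4) + B(0) − 6 = -32 + 0 − 6 = -38, attained at (-4, 0).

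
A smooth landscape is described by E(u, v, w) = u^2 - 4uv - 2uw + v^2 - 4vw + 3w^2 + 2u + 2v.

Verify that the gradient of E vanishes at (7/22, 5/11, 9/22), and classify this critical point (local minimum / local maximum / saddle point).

saddle point

∇E = (2u - 4v - 2w + 2, -4u + 2v - 4w + 2, -2u - 4v + 6w); substituting (7/22, 5/11, 9/22) gives ∇E = (0, 0, 0), so (7/22, 5/11, 9/22) is indeed a critical point.
The Hessian is constant: H = [[2, -4, -2], [-4, 2, -4], [-2, -4, 6]].
Leading principal minors: Δ₁ = 2, Δ₂ = -12, Δ₃ = -176.
The minors fit neither the all-positive nor the alternating-sign pattern, so H is indefinite: a saddle point.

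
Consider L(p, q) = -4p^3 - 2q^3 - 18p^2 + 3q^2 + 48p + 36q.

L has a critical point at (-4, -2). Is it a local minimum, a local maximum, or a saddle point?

The mixed partial ∂²L/∂p∂q is 0, so the Hessian at any point is diag(L_pp, L_qq) = diag(-12(2p + 3), 6(-2q + 1)).
At (-4, -2): H = diag(60, 30).
Both eigenvalues are positive, so H is positive definite: a local minimum.

local minimum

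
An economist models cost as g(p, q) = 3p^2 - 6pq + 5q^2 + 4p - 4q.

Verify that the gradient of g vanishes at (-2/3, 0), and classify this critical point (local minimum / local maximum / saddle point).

∇g = (6p - 6q + 4, -6p + 10q - 4); substituting (-2/3, 0) gives ∇g = (0, 0), so (-2/3, 0) is indeed a critical point.
The Hessian of g is constant: H = [[6, -6], [-6, 10]].
det(H) = 6·10 − (-6)² = 24.
det(H) > 0 and tr(H) = 16 > 0, so H is positive definite and the point is a local minimum.

local minimum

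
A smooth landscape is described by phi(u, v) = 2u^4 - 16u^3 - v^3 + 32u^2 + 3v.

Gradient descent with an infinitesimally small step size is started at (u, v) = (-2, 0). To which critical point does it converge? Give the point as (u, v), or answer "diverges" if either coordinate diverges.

phi is separable, so gradient descent decouples: u follows -∂phi/∂u, v follows -∂phi/∂v.
∂phi/∂u = 8u(u - 4)(u - 2); at u=-2 this is -384, so u increases.
∂phi/∂v = -3(v - 1)(v + 1); at v=0 this is 3, so v decreases.
u converges to its nearest critical value 0 (a local min of the u-part); v converges to -1. The iterate converges to (0, -1).

(0, -1)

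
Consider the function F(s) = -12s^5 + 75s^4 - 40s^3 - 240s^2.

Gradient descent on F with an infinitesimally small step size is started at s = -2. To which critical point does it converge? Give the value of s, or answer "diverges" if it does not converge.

F'(s) = -60s(s - 4)(s - 2)(s + 1), so F'(-2) = -2880.
Gradient descent moves in the -F' direction, i.e. s is increasing.
The nearest critical point in that direction is s = -1, where F'' = 900 > 0 (a local minimum). The iterate converges there.

-1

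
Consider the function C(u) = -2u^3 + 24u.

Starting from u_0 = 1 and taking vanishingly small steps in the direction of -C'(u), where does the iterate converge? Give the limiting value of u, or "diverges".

C'(u) = -6(u - 2)(u + 2), so C'(1) = 18.
Gradient descent moves in the -C' direction, i.e. u is decreasing.
The nearest critical point in that direction is u = -2, where C'' = 24 > 0 (a local minimum). The iterate converges there.

-2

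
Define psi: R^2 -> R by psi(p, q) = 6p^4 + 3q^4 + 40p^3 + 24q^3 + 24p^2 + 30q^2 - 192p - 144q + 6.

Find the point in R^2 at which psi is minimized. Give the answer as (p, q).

(1, 1)

psi(p,q) separates as A(p) + B(q) + 6, so its minimum is min A + min B + 6.
A'(p) = 24(p - 1)(p + 2)(p + 4) vanishes at p ∈ {-4, -2, 1}; B'(q) = 12(q - 1)(q + 3)(q + 4) vanishes at q ∈ {-4, -3, 1}.
Local minima of A (where A''>0): A(-4)=128, A(1)=-122. Local minima of B: B(-4)=288, B(1)=-87.
So the global minimum of psi is A(1) + B(1) + 6 = -122 − 87 + 6 = -203, attained at (1, 1).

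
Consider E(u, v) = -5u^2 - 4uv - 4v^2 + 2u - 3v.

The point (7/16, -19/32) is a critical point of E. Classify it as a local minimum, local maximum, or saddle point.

local maximum

The Hessian of E is constant: H = [[-10, -4], [-4, -8]].
det(H) = (-10)·(-8) − (-4)² = 64.
det(H) > 0 and tr(H) = -18 < 0, so H is negative definite and the point is a local maximum.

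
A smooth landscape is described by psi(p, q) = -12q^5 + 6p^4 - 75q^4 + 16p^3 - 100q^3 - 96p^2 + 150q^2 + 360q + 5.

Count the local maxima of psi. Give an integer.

psi separates as a function of p plus a function of q, so ∇psi=0 decouples.
∂psi/∂p = 24p(p - 2)(p + 4) = 0 at p ∈ {-4, 0, 2}; ∂psi/∂q = -60(q - 1)(q + 1)(q + 2)(q + 3) = 0 at q ∈ {-3, -2, -1, 1}.
The Hessian is diagonal: diag(psi_pp, psi_qq). Second derivatives: psi_pp(-4)=576, psi_pp(0)=-192, psi_pp(2)=288; psi_qq(-3)=480, psi_qq(-2)=-180, psi_qq(-1)=240, psi_qq(1)=-1440.
Local maxima occur where both diagonal entries negative: (0, -2), (0, 1). Count: 2.

2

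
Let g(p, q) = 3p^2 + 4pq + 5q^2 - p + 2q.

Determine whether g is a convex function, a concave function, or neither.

g is quadratic, so its Hessian is the constant matrix H = [[6, 4], [4, 10]].
det(H) = 44, tr(H) = 16.
det(H) > 0 and tr(H) > 0, so H is positive definite everywhere: convex.

convex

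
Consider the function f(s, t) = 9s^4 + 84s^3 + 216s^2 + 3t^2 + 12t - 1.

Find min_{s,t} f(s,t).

-13

f(s,t) separates as P(s) + Q(t) − 1, so its minimum is min P + min Q − 1.
P'(s) = 36s(s + 3)(s + 4) vanishes at s ∈ {-4, -3, 0}; Q'(t) = 6(t + 2) vanishes at t ∈ {-2}.
Local minima of P (where P''>0): P(-4)=384, P(0)=0. Local minima of Q: Q(-2)=-12.
So the global minimum of f is P(0) + Q(-2) − 1 = 0 − 12 − 1 = -13, attained at (0, -2).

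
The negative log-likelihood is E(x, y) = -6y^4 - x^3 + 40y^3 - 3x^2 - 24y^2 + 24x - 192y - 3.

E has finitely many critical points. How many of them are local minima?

1

E separates as a function of x plus a function of y, so ∇E=0 decouples.
∂E/∂x = -3(x - 2)(x + 4) = 0 at x ∈ {-4, 2}; ∂E/∂y = -24(y - 4)(y - 2)(y + 1) = 0 at y ∈ {-1, 2, 4}.
The Hessian is diagonal: diag(E_xx, E_yy). Second derivatives: E_xx(-4)=18, E_xx(2)=-18; E_yy(-1)=-360, E_yy(2)=144, E_yy(4)=-240.
Local minima occur where both diagonal entries positive: (-4, 2). Count: 1.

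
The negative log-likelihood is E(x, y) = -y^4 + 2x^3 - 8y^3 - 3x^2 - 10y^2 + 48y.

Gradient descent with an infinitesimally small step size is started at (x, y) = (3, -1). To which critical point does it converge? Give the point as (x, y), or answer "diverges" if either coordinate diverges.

E is separable, so gradient descent decouples: x follows -∂E/∂x, y follows -∂E/∂y.
∂E/∂x = 6x(x - 1); at x=3 this is 36, so x decreases.
∂E/∂y = -4(y - 1)(y + 3)(y + 4); at y=-1 this is 48, so y decreases.
x converges to its nearest critical value 1 (a local min of the x-part); y converges to -3. The iterate converges to (1, -3).

(1, -3)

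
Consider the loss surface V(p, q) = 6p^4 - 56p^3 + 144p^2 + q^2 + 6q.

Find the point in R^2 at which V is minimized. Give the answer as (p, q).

(0, -3)

V(p,q) separates as A(p) + B(q), so its minimum is min A + min B.
A'(p) = 24p(p - 4)(p - 3) vanishes at p ∈ {0, 3, 4}; B'(q) = 2q + 6 vanishes at q ∈ {-3}.
Local minima of A (where A''>0): A(0)=0, A(4)=256. Local minima of B: B(-3)=-9.
So the global minimum of V is A(0) + B(-3) = 0 − 9 = -9, attained at (0, -3).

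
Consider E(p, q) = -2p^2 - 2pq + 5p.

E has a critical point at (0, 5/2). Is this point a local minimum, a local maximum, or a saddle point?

The Hessian of E is constant: H = [[-4, -2], [-2, 0]].
det(H) = (-4)·0 − (-2)² = -4.
Since det(H) < 0, H is indefinite and the critical point is a saddle point.

saddle point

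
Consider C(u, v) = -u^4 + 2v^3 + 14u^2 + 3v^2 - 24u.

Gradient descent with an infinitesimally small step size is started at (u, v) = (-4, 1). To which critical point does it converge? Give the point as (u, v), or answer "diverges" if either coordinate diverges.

diverges

C is separable, so gradient descent decouples: u follows -∂C/∂u, v follows -∂C/∂v.
∂C/∂u = -4(u - 2)(u - 1)(u + 3); at u=-4 this is 120, so u decreases.
∂C/∂v = 6v(v + 1); at v=1 this is 12, so v decreases.
The u-coordinate has no critical point in that direction and runs off to infinity.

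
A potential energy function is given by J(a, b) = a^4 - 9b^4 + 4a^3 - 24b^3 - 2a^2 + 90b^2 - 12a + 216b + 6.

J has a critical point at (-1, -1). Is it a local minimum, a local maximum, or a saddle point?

The mixed partial ∂²J/∂a∂b is 0, so the Hessian at any point is diag(J_aa, J_bb) = diag(4(3a^2 + 6a - 1), 36(-3b^2 - 4b + 5)).
At (-1, -1): H = diag(-16, 216).
The eigenvalues have opposite signs, so H is indefinite: a saddle point.

saddle point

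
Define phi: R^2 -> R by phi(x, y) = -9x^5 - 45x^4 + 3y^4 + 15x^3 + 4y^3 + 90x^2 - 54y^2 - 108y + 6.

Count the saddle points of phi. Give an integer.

6

phi separates as a function of x plus a function of y, so ∇phi=0 decouples.
∂phi/∂x = -45x(x - 1)(x + 1)(x + 4) = 0 at x ∈ {-4, -1, 0, 1}; ∂phi/∂y = 12(y - 3)(y + 1)(y + 3) = 0 at y ∈ {-3, -1, 3}.
The Hessian is diagonal: diag(phi_xx, phi_yy). Second derivatives: phi_xx(-4)=2700, phi_xx(-1)=-270, phi_xx(0)=180, phi_xx(1)=-450; phi_yy(-3)=144, phi_yy(-1)=-96, phi_yy(3)=288.
Saddle points occur where the two diagonal entries have opposite signs: (-4, -1), (-1, -3), (-1, 3), (0, -1), (1, -3), (1, 3). Count: 6.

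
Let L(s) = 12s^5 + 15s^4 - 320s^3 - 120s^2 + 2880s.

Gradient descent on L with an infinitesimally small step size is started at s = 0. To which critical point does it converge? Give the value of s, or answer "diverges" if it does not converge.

-2

L'(s) = 60(s - 3)(s - 2)(s + 2)(s + 4), so L'(0) = 2880.
Gradient descent moves in the -L' direction, i.e. s is decreasing.
The nearest critical point in that direction is s = -2, where L'' = 2400 > 0 (a local minimum). The iterate converges there.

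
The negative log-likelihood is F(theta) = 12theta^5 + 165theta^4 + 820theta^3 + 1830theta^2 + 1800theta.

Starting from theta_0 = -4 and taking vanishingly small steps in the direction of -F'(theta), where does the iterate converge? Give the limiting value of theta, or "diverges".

F'(theta) = 60(theta + 1)(theta + 2)(theta + 3)(theta + 5), so F'(-4) = -360.
Gradient descent moves in the -F' direction, i.e. theta is increasing.
The nearest critical point in that direction is theta = -3, where F'' = 240 > 0 (a local minimum). The iterate converges there.

-3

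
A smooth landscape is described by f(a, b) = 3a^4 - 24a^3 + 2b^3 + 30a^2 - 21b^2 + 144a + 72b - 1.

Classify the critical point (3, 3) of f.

local maximum

The mixed partial ∂²f/∂a∂b is 0, so the Hessian at any point is diag(f_aa, f_bb) = diag(12(3a^2 - 12a + 5), 6(2b - 7)).
At (3, 3): H = diag(-48, -6).
Both eigenvalues are negative, so H is negative definite: a local maximum.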